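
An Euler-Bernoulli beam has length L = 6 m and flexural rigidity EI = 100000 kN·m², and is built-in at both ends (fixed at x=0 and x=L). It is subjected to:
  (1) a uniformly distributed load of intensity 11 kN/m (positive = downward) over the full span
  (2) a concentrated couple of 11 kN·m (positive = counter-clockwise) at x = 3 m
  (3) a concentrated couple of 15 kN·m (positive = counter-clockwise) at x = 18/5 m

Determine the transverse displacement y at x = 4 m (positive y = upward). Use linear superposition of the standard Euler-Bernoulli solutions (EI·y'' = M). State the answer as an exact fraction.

Load 1 — uniform load w=11 kN/m over full span:
  y_1 = -wx²(L-x)²/(24EI) = -11·4²·(6-4)²/(24·100000) = -11/37500 m
Load 2 — applied couple M₀=11 kN·m at a=3 m (b=L-a=3):
  y_2 = (R_Ax³/6 - M_Ax²/2 - M₀(x-a)²/2)/EI  [x>a] with R_A=11/4, M_A=11/4 = ((11/4)·4³/6 - (11/4)·4²/2 - 11·(4-3)²/2)/100000 = 11/600000 m
Load 3 — applied couple M₀=15 kN·m at a=18/5 m (b=L-a=12/5):
  y_3 = (R_Ax³/6 - M_Ax²/2 - M₀(x-a)²/2)/EI  [x>a] with R_A=18/5, M_A=24/5 = ((18/5)·4³/6 - (24/5)·4²/2 - 15·(4-(18/5))²/2)/100000 = -3/250000 m
Superposition: y = Σ y_i = -287/1000000 m ≈ -0.000287 m

y(4) = -287/1000000 m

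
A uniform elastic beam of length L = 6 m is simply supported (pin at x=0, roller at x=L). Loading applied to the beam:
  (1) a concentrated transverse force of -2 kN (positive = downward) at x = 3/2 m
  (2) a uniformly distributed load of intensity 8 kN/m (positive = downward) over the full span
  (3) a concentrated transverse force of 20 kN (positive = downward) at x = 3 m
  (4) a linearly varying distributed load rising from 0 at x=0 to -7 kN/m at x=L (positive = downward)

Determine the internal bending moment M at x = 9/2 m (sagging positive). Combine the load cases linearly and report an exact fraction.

Load 1 — point force P=-2 kN at a=3/2 m (b=L-a=9/2):
  M_1 = Pa(L-x)/L  [x>a] = (-2)·(3/2)·(6-(9/2))/6 = -3/4 kN·m
Load 2 — uniform load w=8 kN/m over full span:
  M_2 = wx(L-x)/2 = 8·(9/2)·(6-(9/2))/2 = 27 kN·m
Load 3 — point force P=20 kN at a=3 m (b=L-a=3):
  M_3 = Pa(L-x)/L  [x>a] = 20·3·(6-(9/2))/6 = 15 kN·m
Load 4 — triangular load w₀=-7 kN/m (0→w₀ over full span):
  M_4 = w₀Lx/6 - w₀x³/(6L) = (-7)·6·(9/2)/6 - (-7)·(9/2)³/(6·6) = -441/32 kN·m
Superposition: M = Σ M_i = 879/32 kN·m ≈ 27.468750 kN·m

M(9/2) = 879/32 kN·m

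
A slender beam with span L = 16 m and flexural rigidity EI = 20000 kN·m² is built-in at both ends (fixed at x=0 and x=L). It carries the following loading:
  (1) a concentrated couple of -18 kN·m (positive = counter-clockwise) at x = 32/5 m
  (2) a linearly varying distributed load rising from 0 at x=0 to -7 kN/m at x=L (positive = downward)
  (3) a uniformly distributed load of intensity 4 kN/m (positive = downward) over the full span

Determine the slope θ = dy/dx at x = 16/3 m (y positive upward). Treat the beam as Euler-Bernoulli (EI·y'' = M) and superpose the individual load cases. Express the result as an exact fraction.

Load 1 — applied couple M₀=-18 kN·m at a=32/5 m (b=L-a=48/5):
  θ_1 = (R_Ax²/2 - M_Ax)/EI  [x≤a] with R_A=-81/50, M_A=-54/25 = ((-81/50)·(16/3)²/2 - (-54/25)·(16/3))/20000 = -9/15625 rad
Load 2 — triangular load w₀=-7 kN/m (0→w₀ over full span):
  θ_2 = -w₀(2x(L-x)(L-2x)(x+2L)+x²(L-x)²)/(120LEI) = -(-7)·(2·(16/3)·(16-(16/3))·(16-2·(16/3))·((16/3)+2·16)+(16/3)²·(16-(16/3))²)/(120·16·20000) = 3584/759375 rad
Load 3 — uniform load w=4 kN/m over full span:
  θ_3 = -wx(L-x)(L-2x)/(12EI) = -4·(16/3)·(16-(16/3))·(16-2·(16/3))/(12·20000) = -256/50625 rad
Superposition: θ = Σ θ_i = -3467/3796875 rad ≈ -0.000913 rad

θ(16/3) = -3467/3796875 rad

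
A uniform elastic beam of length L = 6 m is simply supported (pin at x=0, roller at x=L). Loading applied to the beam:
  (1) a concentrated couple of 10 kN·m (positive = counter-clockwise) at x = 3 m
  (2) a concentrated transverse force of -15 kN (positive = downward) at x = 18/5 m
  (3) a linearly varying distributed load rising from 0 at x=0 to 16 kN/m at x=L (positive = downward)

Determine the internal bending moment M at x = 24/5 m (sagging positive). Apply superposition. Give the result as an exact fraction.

M(24/5) = 1856/125 kN·m

Load 1 — applied couple M₀=10 kN·m at a=3 m (b=L-a=3):
  M_1 = M₀x/L - M₀  [x>a] = 10·(24/5)/6 - 10 = -2 kN·m
Load 2 — point force P=-15 kN at a=18/5 m (b=L-a=12/5):
  M_2 = Pa(L-x)/L  [x>a] = (-15)·(18/5)·(6-(24/5))/6 = -54/5 kN·m
Load 3 — triangular load w₀=16 kN/m (0→w₀ over full span):
  M_3 = w₀Lx/6 - w₀x³/(6L) = 16·6·(24/5)/6 - 16·(24/5)³/(6·6) = 3456/125 kN·m
Superposition: M = Σ M_i = 1856/125 kN·m ≈ 14.848000 kN·m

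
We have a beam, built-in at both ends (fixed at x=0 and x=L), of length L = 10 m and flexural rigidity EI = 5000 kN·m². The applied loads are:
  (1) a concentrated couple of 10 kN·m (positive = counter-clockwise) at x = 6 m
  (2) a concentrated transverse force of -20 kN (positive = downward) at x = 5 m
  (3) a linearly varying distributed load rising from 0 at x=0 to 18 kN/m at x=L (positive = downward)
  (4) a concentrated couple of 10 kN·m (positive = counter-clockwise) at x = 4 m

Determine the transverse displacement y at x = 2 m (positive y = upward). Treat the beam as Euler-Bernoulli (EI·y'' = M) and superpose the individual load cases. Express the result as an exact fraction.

Load 1 — applied couple M₀=10 kN·m at a=6 m (b=L-a=4):
  y_1 = (R_Ax³/6 - M_Ax²/2)/EI  [x≤a] with R_A=36/25, M_A=16/5 = ((36/25)·2³/6 - (16/5)·2²/2)/5000 = -14/15625 m
Load 2 — point force P=-20 kN at a=5 m (b=L-a=5):
  y_2 = -Pb²x²(3aL-(3a+b)x)/(6L³EI)  [x≤a] = -(-20)·5²·2²·(3·5·10-(3·5+5)·2)/(6·10³·5000) = 11/1500 m
Load 3 — triangular load w₀=18 kN/m (0→w₀ over full span):
  y_3 = -w₀x²(L-x)²(x+2L)/(120LEI) = -18·2²·(10-2)²·(2+2·10)/(120·10·5000) = -264/15625 m
Load 4 — applied couple M₀=10 kN·m at a=4 m (b=L-a=6):
  y_4 = (R_Ax³/6 - M_Ax²/2)/EI  [x≤a] with R_A=36/25, M_A=6/5 = ((36/25)·2³/6 - (6/5)·2²/2)/5000 = -3/31250 m
Superposition: y = Σ y_i = -1979/187500 m ≈ -0.010555 m

y(2) = -1979/187500 m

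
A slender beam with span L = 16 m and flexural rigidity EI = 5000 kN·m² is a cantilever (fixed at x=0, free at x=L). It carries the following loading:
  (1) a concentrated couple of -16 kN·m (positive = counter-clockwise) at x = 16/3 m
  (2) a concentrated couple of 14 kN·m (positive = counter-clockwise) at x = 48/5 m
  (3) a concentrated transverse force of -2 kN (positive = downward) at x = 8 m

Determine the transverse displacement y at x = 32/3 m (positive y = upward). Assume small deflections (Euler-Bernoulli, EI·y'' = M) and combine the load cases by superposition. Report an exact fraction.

Load 1 — applied couple M₀=-16 kN·m at a=16/3 m (b=L-a=32/3):
  y_1 = M₀a(2x-a)/(2EI)  [x>a] = (-16)·(16/3)·(2·(32/3)-(16/3))/(2·5000) = -256/1875 m
Load 2 — applied couple M₀=14 kN·m at a=48/5 m (b=L-a=32/5):
  y_2 = M₀a(2x-a)/(2EI)  [x>a] = 14·(48/5)·(2·(32/3)-(48/5))/(2·5000) = 2464/15625 m
Load 3 — point force P=-2 kN at a=8 m (b=L-a=8):
  y_3 = -Pa²(3x-a)/(6EI)  [x>a] = -(-2)·8²·(3·(32/3)-8)/(6·5000) = 64/625 m
Superposition: y = Σ y_i = 5792/46875 m ≈ 0.123563 m

y(32/3) = 5792/46875 m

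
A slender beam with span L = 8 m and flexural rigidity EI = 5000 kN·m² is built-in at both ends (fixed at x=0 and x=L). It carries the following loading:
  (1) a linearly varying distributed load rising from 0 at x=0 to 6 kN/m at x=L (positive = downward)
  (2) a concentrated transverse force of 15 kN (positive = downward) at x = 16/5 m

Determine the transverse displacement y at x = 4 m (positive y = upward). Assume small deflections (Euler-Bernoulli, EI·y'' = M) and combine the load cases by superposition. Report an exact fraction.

y(4) = -212/15625 m

Load 1 — triangular load w₀=6 kN/m (0→w₀ over full span):
  y_1 = -w₀x²(L-x)²(x+2L)/(120LEI) = -6·4²·(8-4)²·(4+2·8)/(120·8·5000) = -4/625 m
Load 2 — point force P=15 kN at a=16/5 m (b=L-a=24/5):
  y_2 = -Pa²(L-x)²(3bL-(3b+a)(L-x))/(6L³EI)  [x>a] = -15·(16/5)²·(8-4)²·(3·(24/5)·8-(3·(24/5)+(16/5))·(8-4))/(6·8³·5000) = -112/15625 m
Superposition: y = Σ y_i = -212/15625 m ≈ -0.013568 m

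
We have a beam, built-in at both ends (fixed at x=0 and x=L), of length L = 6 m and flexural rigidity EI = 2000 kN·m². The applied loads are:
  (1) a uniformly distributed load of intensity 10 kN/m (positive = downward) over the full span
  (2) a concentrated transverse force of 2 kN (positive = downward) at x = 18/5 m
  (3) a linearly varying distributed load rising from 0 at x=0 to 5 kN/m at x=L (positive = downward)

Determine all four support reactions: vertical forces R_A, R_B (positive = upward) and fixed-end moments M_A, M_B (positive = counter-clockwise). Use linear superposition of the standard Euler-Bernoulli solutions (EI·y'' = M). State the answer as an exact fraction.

Load 1 — uniform load w=10 kN/m over full span:
  R_A = wL/2 = 10·6/2 = 30 kN
  M_A = wL²/12 = 10·6²/12 = 30 kN·m
  R_B = wL/2 = 10·6/2 = 30 kN
  M_B = -wL²/12 = -10·6²/12 = -30 kN·m
Load 2 — point force P=2 kN at a=18/5 m (b=L-a=12/5):
  R_A = Pb²(3a+b)/L³ = 2·(12/5)²·(3·(18/5)+(12/5))/6³ = 88/125 kN
  M_A = Pab²/L² = 2·(18/5)·(12/5)²/6² = 144/125 kN·m
  R_B = Pa²(a+3b)/L³ = 2·(18/5)²·((18/5)+3·(12/5))/6³ = 162/125 kN
  M_B = -Pa²b/L² = -2·(18/5)²·(12/5)/6² = -216/125 kN·m
Load 3 — triangular load w₀=5 kN/m (0→w₀ over full span):
  R_A = 3w₀L/20 = 3·5·6/20 = 9/2 kN
  M_A = w₀L²/30 = 5·6²/30 = 6 kN·m
  R_B = 7w₀L/20 = 7·5·6/20 = 21/2 kN
  M_B = -w₀L²/20 = -5·6²/20 = -9 kN·m
Superposition: R_A = 8801/250 kN, M_A = 4644/125 kN·m, R_B = 10449/250 kN, M_B = -5091/125 kN·m

R_A = 8801/250 kN, M_A = 4644/125 kN·m, R_B = 10449/250 kN, M_B = -5091/125 kN·m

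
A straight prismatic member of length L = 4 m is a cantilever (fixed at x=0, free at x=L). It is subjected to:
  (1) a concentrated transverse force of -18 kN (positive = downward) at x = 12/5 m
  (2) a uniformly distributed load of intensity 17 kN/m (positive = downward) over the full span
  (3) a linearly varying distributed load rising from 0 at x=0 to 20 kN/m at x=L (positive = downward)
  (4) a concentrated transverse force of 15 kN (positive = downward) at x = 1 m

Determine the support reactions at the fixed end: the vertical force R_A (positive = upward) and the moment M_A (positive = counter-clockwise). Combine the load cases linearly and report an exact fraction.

Load 1 — point force P=-18 kN at a=12/5 m (b=L-a=8/5):
  R_A = P = (-18) = -18 kN
  M_A = Pa = (-18)·(12/5) = -216/5 kN·m
Load 2 — uniform load w=17 kN/m over full span:
  R_A = wL = 17·4 = 68 kN
  M_A = wL²/2 = 17·4²/2 = 136 kN·m
Load 3 — triangular load w₀=20 kN/m (0→w₀ over full span):
  R_A = w₀L/2 = 20·4/2 = 40 kN
  M_A = w₀L²/3 = 20·4²/3 = 320/3 kN·m
Load 4 — point force P=15 kN at a=1 m (b=L-a=3):
  R_A = P = 15 kN
  M_A = Pa = 15·1 = 15 kN·m
Superposition: R_A = 105 kN, M_A = 3217/15 kN·m

R_A = 105 kN, M_A = 3217/15 kN·m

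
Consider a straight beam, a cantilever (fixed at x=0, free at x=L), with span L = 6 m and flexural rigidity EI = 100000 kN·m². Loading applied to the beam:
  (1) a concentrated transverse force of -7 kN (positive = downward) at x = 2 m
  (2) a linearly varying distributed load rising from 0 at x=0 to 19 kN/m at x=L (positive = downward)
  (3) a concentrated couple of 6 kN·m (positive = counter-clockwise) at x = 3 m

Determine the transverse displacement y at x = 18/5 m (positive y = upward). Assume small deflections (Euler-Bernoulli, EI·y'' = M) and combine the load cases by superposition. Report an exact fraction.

y(18/5) = -45529579/4687500000 m

Load 1 — point force P=-7 kN at a=2 m (b=L-a=4):
  y_1 = -Pa²(3x-a)/(6EI)  [x>a] = -(-7)·2²·(3·(18/5)-2)/(6·100000) = 77/187500 m
Load 2 — triangular load w₀=19 kN/m (0→w₀ over full span):
  y_2 = (w₀Lx³/12-w₀L²x²/6-w₀x⁵/(120L))/EI = (19·6·(18/5)³/12-19·6²·(18/5)²/6-19·(18/5)⁵/(120·6))/100000 = -8204409/781250000 m
Load 3 — applied couple M₀=6 kN·m at a=3 m (b=L-a=3):
  y_3 = M₀a(2x-a)/(2EI)  [x>a] = 6·3·(2·(18/5)-3)/(2·100000) = 189/500000 m
Superposition: y = Σ y_i = -45529579/4687500000 m ≈ -0.009713 m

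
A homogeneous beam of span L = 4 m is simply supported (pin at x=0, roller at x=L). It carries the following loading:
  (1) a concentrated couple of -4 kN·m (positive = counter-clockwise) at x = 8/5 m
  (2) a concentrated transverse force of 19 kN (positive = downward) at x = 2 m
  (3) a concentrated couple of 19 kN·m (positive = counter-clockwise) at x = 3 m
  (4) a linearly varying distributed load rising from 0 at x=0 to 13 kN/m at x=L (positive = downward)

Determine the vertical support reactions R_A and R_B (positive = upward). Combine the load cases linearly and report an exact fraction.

Load 1 — applied couple M₀=-4 kN·m at a=8/5 m (b=L-a=12/5):
  R_A = M₀/L = (-4)/4 = -1 kN
  R_B = -M₀/L = -(-4)/4 = 1 kN
Load 2 — point force P=19 kN at a=2 m (b=L-a=2):
  R_A = Pb/L = 19·2/4 = 19/2 kN
  R_B = Pa/L = 19·2/4 = 19/2 kN
Load 3 — applied couple M₀=19 kN·m at a=3 m (b=L-a=1):
  R_A = M₀/L = 19/4 kN
  R_B = -M₀/L = -19/4 kN
Load 4 — triangular load w₀=13 kN/m (0→w₀ over full span):
  R_A = w₀L/6 = 13·4/6 = 26/3 kN
  R_B = w₀L/3 = 13·4/3 = 52/3 kN
Superposition: R_A = 263/12 kN, R_B = 277/12 kN

R_A = 263/12 kN, R_B = 277/12 kN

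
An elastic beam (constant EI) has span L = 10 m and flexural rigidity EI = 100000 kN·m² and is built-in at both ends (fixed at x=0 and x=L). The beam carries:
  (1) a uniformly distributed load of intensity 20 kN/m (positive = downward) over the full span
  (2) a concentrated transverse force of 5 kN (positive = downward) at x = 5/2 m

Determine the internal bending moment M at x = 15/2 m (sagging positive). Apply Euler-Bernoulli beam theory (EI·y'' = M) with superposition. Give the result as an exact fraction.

M(15/2) = 3925/192 kN·m

Load 1 — uniform load w=20 kN/m over full span:
  M_1 = wLx/2 - wL²/12 - wx²/2 = 20·10·(15/2)/2 - 20·10²/12 - 20·(15/2)²/2 = 125/6 kN·m
Load 2 — point force P=5 kN at a=5/2 m (b=L-a=15/2):
  M_2 = Pa²(a+3b)(L-x)/L³ - Pa²b/L²  [x>a] = 5·(5/2)²·((5/2)+3·(15/2))·(10-(15/2))/10³ - 5·(5/2)²·(15/2)/10² = -25/64 kN·m
Superposition: M = Σ M_i = 3925/192 kN·m ≈ 20.442708 kN·m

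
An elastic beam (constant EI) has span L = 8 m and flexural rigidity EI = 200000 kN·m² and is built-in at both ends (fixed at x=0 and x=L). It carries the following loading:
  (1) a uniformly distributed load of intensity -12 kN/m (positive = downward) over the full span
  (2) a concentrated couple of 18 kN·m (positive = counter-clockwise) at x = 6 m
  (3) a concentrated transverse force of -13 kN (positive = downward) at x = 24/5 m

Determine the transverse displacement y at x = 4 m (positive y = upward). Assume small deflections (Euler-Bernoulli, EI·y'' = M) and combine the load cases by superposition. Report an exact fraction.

y(4) = 26449/37500000 m

Load 1 — uniform load w=-12 kN/m over full span:
  y_1 = -wx²(L-x)²/(24EI) = -(-12)·4²·(8-4)²/(24·200000) = 2/3125 m
Load 2 — applied couple M₀=18 kN·m at a=6 m (b=L-a=2):
  y_2 = (R_Ax³/6 - M_Ax²/2)/EI  [x≤a] with R_A=81/32, M_A=45/8 = ((81/32)·4³/6 - (45/8)·4²/2)/200000 = -9/100000 m
Load 3 — point force P=-13 kN at a=24/5 m (b=L-a=16/5):
  y_3 = -Pb²x²(3aL-(3a+b)x)/(6L³EI)  [x≤a] = -(-13)·(16/5)²·4²·(3·(24/5)·8-(3·(24/5)+(16/5))·4)/(6·8³·200000) = 182/1171875 m
Superposition: y = Σ y_i = 26449/37500000 m ≈ 0.000705 m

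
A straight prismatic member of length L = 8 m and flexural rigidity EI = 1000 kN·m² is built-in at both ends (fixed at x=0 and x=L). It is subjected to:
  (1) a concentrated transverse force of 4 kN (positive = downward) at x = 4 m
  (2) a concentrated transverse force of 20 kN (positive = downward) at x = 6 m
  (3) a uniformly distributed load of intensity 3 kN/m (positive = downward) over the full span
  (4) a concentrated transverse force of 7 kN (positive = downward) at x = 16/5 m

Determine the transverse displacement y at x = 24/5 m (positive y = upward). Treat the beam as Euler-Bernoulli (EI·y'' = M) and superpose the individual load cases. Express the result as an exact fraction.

y(24/5) = -159994/1953125 m

Load 1 — point force P=4 kN at a=4 m (b=L-a=4):
  y_1 = -Pa²(L-x)²(3bL-(3b+a)(L-x))/(6L³EI)  [x>a] = -4·4²·(8-(24/5))²·(3·4·8-(3·4+4)·(8-(24/5)))/(6·8³·1000) = -448/46875 m
Load 2 — point force P=20 kN at a=6 m (b=L-a=2):
  y_2 = -Pb²x²(3aL-(3a+b)x)/(6L³EI)  [x≤a] = -20·2²·(24/5)²·(3·6·8-(3·6+2)·(24/5))/(6·8³·1000) = -18/625 m
Load 3 — uniform load w=3 kN/m over full span:
  y_3 = -wx²(L-x)²/(24EI) = -3·(24/5)²·(8-(24/5))²/(24·1000) = -2304/78125 m
Load 4 — point force P=7 kN at a=16/5 m (b=L-a=24/5):
  y_4 = -Pa²(L-x)²(3bL-(3b+a)(L-x))/(6L³EI)  [x>a] = -7·(16/5)²·(8-(24/5))²·(3·(24/5)·8-(3·(24/5)+(16/5))·(8-(24/5)))/(6·8³·1000) = -82432/5859375 m
Superposition: y = Σ y_i = -159994/1953125 m ≈ -0.081917 m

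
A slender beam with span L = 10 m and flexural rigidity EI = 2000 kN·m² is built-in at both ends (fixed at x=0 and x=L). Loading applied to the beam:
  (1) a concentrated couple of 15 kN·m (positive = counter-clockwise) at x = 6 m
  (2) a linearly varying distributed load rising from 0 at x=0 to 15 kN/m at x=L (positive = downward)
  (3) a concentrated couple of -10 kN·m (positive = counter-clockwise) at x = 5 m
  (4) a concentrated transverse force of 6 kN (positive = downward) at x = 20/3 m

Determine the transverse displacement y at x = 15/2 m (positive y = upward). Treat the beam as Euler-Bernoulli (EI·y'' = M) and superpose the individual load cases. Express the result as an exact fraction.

Load 1 — applied couple M₀=15 kN·m at a=6 m (b=L-a=4):
  y_1 = (R_Ax³/6 - M_Ax²/2 - M₀(x-a)²/2)/EI  [x>a] with R_A=54/25, M_A=24/5 = ((54/25)·(15/2)³/6 - (24/5)·(15/2)²/2 - 15·((15/2)-6)²/2)/2000 = 0 m
Load 2 — triangular load w₀=15 kN/m (0→w₀ over full span):
  y_2 = -w₀x²(L-x)²(x+2L)/(120LEI) = -15·(15/2)²·(10-(15/2))²·((15/2)+2·10)/(120·10·2000) = -495/8192 m
Load 3 — applied couple M₀=-10 kN·m at a=5 m (b=L-a=5):
  y_3 = (R_Ax³/6 - M_Ax²/2 - M₀(x-a)²/2)/EI  [x>a] with R_A=-3/2, M_A=-5/2 = ((-3/2)·(15/2)³/6 - (-5/2)·(15/2)²/2 - (-10)·((15/2)-5)²/2)/2000 = -1/512 m
Load 4 — point force P=6 kN at a=20/3 m (b=L-a=10/3):
  y_4 = -Pa²(L-x)²(3bL-(3b+a)(L-x))/(6L³EI)  [x>a] = -6·(20/3)²·(10-(15/2))²·(3·(10/3)·10-(3·(10/3)+(20/3))·(10-(15/2)))/(6·10³·2000) = -7/864 m
Superposition: y = Σ y_i = -15589/221184 m ≈ -0.070480 m

y(15/2) = -15589/221184 m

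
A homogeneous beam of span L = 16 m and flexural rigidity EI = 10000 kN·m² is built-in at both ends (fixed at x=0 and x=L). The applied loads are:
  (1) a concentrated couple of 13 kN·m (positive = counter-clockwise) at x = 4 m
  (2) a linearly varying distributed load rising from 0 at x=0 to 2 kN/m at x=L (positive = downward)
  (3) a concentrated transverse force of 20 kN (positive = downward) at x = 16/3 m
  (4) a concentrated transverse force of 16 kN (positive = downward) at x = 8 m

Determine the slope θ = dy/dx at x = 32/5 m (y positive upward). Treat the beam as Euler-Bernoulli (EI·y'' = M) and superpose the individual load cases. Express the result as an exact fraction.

Load 1 — applied couple M₀=13 kN·m at a=4 m (b=L-a=12):
  θ_1 = (R_Ax²/2 - M_Ax - M₀(x-a))/EI  [x>a] with R_A=117/128, M_A=-39/16 = ((117/128)·(32/5)²/2 - (-39/16)·(32/5) - 13·((32/5)-4))/10000 = 39/125000 rad
Load 2 — triangular load w₀=2 kN/m (0→w₀ over full span):
  θ_2 = -w₀(2x(L-x)(L-2x)(x+2L)+x²(L-x)²)/(120LEI) = -2·(2·(32/5)·(16-(32/5))·(16-2·(32/5))·((32/5)+2·16)+(32/5)²·(16-(32/5))²)/(120·16·10000) = -768/390625 rad
Load 3 — point force P=20 kN at a=16/3 m (b=L-a=32/3):
  θ_3 = Pa²(L-x)(2bL-(3b+a)(L-x))/(2L³EI)  [x>a] = 20·(16/3)²·(16-(32/5))·(2·(32/3)·16-(3·(32/3)+(16/3))·(16-(32/5)))/(2·16³·10000) = -32/28125 rad
Load 4 — point force P=16 kN at a=8 m (b=L-a=8):
  θ_4 = -Pb²x(2aL-(3a+b)x)/(2L³EI)  [x≤a] = -16·8²·(32/5)·(2·8·16-(3·8+8)·(32/5))/(2·16³·10000) = -64/15625 rad
Superposition: θ = Σ θ_i = -193721/28125000 rad ≈ -0.006888 rad

θ(32/5) = -193721/28125000 rad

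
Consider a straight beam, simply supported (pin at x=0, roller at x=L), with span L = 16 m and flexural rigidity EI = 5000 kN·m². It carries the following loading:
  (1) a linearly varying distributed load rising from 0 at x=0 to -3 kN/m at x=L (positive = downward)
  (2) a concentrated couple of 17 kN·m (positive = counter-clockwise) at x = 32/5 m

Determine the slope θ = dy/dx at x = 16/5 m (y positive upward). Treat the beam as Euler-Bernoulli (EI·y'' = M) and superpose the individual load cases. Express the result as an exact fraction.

θ(16/5) = 16239/390625 rad

Load 1 — triangular load w₀=-3 kN/m (0→w₀ over full span):
  θ_1 = -w₀(7L⁴-30L²x²+15x⁴)/(360LEI) = -(-3)·(7·16⁴-30·16²·(16/5)²+15·(16/5)⁴)/(360·16·5000) = 46592/1171875 rad
Load 2 — applied couple M₀=17 kN·m at a=32/5 m (b=L-a=48/5):
  θ_2 = (M₀x²/(2L)+C₁)/EI  [x≤a] with C₁=M₀(3b²-L²)/(6L)=272/75 = (17·(16/5)²/(2·16)+(272/75))/5000 = 17/9375 rad
Superposition: θ = Σ θ_i = 16239/390625 rad ≈ 0.041572 rad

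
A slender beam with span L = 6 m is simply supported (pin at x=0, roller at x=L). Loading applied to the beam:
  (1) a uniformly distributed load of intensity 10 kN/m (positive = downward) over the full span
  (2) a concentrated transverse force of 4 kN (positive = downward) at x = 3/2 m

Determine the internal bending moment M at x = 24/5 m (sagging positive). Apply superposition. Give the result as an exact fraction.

M(24/5) = 30 kN·m

Load 1 — uniform load w=10 kN/m over full span:
  M_1 = wx(L-x)/2 = 10·(24/5)·(6-(24/5))/2 = 144/5 kN·m
Load 2 — point force P=4 kN at a=3/2 m (b=L-a=9/2):
  M_2 = Pa(L-x)/L  [x>a] = 4·(3/2)·(6-(24/5))/6 = 6/5 kN·m
Superposition: M = Σ M_i = 30 kN·m ≈ 30.000000 kN·m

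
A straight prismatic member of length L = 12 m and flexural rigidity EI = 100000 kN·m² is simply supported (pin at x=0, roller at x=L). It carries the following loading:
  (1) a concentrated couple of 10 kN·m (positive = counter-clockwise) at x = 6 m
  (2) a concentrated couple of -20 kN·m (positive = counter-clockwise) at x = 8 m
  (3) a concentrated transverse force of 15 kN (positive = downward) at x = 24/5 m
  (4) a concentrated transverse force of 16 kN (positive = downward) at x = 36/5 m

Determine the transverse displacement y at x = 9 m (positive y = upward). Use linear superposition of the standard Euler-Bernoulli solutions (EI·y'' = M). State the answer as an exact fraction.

y(9) = -338149/50000000 m

Load 1 — applied couple M₀=10 kN·m at a=6 m (b=L-a=6):
  y_1 = (M₀x³/(6L)-M₀(x-a)²/2+C₁x)/EI  [x>a] with C₁=M₀(3b²-L²)/(6L)=-5 = (10·9³/(6·12)-10·(9-6)²/2+(-5)·9)/100000 = 9/80000 m
Load 2 — applied couple M₀=-20 kN·m at a=8 m (b=L-a=4):
  y_2 = (M₀x³/(6L)-M₀(x-a)²/2+C₁x)/EI  [x>a] with C₁=M₀(3b²-L²)/(6L)=80/3 = ((-20)·9³/(6·12)-(-20)·(9-8)²/2+(80/3)·9)/100000 = 19/40000 m
Load 3 — point force P=15 kN at a=24/5 m (b=L-a=36/5):
  y_3 = -Pa(L-x)(2Lx-a²-x²)/(6LEI)  [x>a] = -15·(24/5)·(12-9)·(2·12·9-(24/5)²-9²)/(6·12·100000) = -8397/2500000 m
Load 4 — point force P=16 kN at a=36/5 m (b=L-a=24/5):
  y_4 = -Pa(L-x)(2Lx-a²-x²)/(6LEI)  [x>a] = -16·(36/5)·(12-9)·(2·12·9-(36/5)²-9²)/(6·12·100000) = -6237/1562500 m
Superposition: y = Σ y_i = -338149/50000000 m ≈ -0.006763 m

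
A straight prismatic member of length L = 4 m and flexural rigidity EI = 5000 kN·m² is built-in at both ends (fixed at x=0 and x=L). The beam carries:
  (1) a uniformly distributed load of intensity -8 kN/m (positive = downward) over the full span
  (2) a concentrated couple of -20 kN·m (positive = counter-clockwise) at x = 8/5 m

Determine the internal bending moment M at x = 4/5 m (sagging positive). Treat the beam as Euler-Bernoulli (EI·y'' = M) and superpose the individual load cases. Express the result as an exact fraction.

Load 1 — uniform load w=-8 kN/m over full span:
  M_1 = wLx/2 - wL²/12 - wx²/2 = (-8)·4·(4/5)/2 - (-8)·4²/12 - (-8)·(4/5)²/2 = 32/75 kN·m
Load 2 — applied couple M₀=-20 kN·m at a=8/5 m (b=L-a=12/5):
  M_2 = R_Ax - M_A  [x≤a] with R_A=-36/5, M_A=-12/5 = (-36/5)·(4/5) - (-12/5) = -84/25 kN·m
Superposition: M = Σ M_i = -44/15 kN·m ≈ -2.933333 kN·m

M(4/5) = -44/15 kN·m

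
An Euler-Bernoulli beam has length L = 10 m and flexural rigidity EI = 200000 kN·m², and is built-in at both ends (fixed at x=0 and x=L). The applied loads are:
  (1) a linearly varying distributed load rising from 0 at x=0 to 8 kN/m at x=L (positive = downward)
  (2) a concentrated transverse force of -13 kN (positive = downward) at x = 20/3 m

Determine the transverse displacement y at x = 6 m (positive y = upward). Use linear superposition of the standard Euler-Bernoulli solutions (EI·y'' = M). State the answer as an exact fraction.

Load 1 — triangular load w₀=8 kN/m (0→w₀ over full span):
  y_1 = -w₀x²(L-x)²(x+2L)/(120LEI) = -8·6²·(10-6)²·(6+2·10)/(120·10·200000) = -39/78125 m
Load 2 — point force P=-13 kN at a=20/3 m (b=L-a=10/3):
  y_2 = -Pb²x²(3aL-(3a+b)x)/(6L³EI)  [x≤a] = -(-13)·(10/3)²·6²·(3·(20/3)·10-(3·(20/3)+(10/3))·6)/(6·10³·200000) = 13/50000 m
Superposition: y = Σ y_i = -299/1250000 m ≈ -0.000239 m

y(6) = -299/1250000 m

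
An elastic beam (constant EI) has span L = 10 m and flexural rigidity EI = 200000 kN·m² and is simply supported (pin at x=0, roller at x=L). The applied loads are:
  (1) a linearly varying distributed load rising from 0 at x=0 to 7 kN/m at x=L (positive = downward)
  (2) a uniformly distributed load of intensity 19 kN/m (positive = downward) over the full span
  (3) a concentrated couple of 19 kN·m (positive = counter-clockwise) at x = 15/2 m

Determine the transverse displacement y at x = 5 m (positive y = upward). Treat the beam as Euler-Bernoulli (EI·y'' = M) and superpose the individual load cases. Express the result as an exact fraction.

y(5) = -483/32000 m

Load 1 — triangular load w₀=7 kN/m (0→w₀ over full span):
  y_1 = -w₀x(7L⁴-10L²x²+3x⁴)/(360LEI) = -7·5·(7·10⁴-10·10²·5²+3·5⁴)/(360·10·200000) = -7/3072 m
Load 2 — uniform load w=19 kN/m over full span:
  y_2 = -wx(L³-2Lx²+x³)/(24EI) = -19·5·(10³-2·10·5²+5³)/(24·200000) = -19/1536 m
Load 3 — applied couple M₀=19 kN·m at a=15/2 m (b=L-a=5/2):
  y_3 = (M₀x³/(6L)+C₁x)/EI  [x≤a] with C₁=M₀(3b²-L²)/(6L)=-1235/48 = (19·5³/(6·10)+(-1235/48)·5)/200000 = -57/128000 m
Superposition: y = Σ y_i = -483/32000 m ≈ -0.015094 m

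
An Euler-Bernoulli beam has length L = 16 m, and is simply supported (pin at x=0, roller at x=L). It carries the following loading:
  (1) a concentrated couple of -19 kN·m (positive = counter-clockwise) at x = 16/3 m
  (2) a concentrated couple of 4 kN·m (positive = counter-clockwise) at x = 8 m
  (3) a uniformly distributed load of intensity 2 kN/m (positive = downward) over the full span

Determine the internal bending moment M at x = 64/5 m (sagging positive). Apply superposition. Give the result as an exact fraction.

M(64/5) = 1099/25 kN·m

Load 1 — applied couple M₀=-19 kN·m at a=16/3 m (b=L-a=32/3):
  M_1 = M₀x/L - M₀  [x>a] = (-19)·(64/5)/16 - (-19) = 19/5 kN·m
Load 2 — applied couple M₀=4 kN·m at a=8 m (b=L-a=8):
  M_2 = M₀x/L - M₀  [x>a] = 4·(64/5)/16 - 4 = -4/5 kN·m
Load 3 — uniform load w=2 kN/m over full span:
  M_3 = wx(L-x)/2 = 2·(64/5)·(16-(64/5))/2 = 1024/25 kN·m
Superposition: M = Σ M_i = 1099/25 kN·m ≈ 43.960000 kN·m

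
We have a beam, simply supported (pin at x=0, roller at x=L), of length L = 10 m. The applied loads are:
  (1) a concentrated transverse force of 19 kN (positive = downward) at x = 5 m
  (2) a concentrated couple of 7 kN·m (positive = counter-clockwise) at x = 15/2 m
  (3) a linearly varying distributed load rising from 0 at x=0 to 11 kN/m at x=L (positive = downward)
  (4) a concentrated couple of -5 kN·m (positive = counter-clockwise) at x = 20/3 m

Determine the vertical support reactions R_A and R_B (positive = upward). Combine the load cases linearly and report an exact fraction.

Load 1 — point force P=19 kN at a=5 m (b=L-a=5):
  R_A = Pb/L = 19·5/10 = 19/2 kN
  R_B = Pa/L = 19·5/10 = 19/2 kN
Load 2 — applied couple M₀=7 kN·m at a=15/2 m (b=L-a=5/2):
  R_A = M₀/L = 7/10 kN
  R_B = -M₀/L = -7/10 kN
Load 3 — triangular load w₀=11 kN/m (0→w₀ over full span):
  R_A = w₀L/6 = 11·10/6 = 55/3 kN
  R_B = w₀L/3 = 11·10/3 = 110/3 kN
Load 4 — applied couple M₀=-5 kN·m at a=20/3 m (b=L-a=10/3):
  R_A = M₀/L = (-5)/10 = -1/2 kN
  R_B = -M₀/L = -(-5)/10 = 1/2 kN
Superposition: R_A = 841/30 kN, R_B = 1379/30 kN

R_A = 841/30 kN, R_B = 1379/30 kN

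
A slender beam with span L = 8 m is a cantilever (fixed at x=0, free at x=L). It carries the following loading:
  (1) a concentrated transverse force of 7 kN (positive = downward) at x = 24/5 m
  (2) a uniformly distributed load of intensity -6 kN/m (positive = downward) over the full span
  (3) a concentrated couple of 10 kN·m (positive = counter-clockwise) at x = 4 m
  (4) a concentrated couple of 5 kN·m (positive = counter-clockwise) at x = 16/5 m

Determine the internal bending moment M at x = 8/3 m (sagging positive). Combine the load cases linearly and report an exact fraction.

Load 1 — point force P=7 kN at a=24/5 m (b=L-a=16/5):
  M_1 = -P(a-x)  [x≤a] = -7·((24/5)-(8/3)) = -224/15 kN·m
Load 2 — uniform load w=-6 kN/m over full span:
  M_2 = -w(L-x)²/2 = -(-6)·(8-(8/3))²/2 = 256/3 kN·m
Load 3 — applied couple M₀=10 kN·m at a=4 m (b=L-a=4):
  M_3 = M₀  [x≤a] = 10 = 10 kN·m
Load 4 — applied couple M₀=5 kN·m at a=16/5 m (b=L-a=24/5):
  M_4 = M₀  [x≤a] = 5 = 5 kN·m
Superposition: M = Σ M_i = 427/5 kN·m ≈ 85.400000 kN·m

M(8/3) = 427/5 kN·m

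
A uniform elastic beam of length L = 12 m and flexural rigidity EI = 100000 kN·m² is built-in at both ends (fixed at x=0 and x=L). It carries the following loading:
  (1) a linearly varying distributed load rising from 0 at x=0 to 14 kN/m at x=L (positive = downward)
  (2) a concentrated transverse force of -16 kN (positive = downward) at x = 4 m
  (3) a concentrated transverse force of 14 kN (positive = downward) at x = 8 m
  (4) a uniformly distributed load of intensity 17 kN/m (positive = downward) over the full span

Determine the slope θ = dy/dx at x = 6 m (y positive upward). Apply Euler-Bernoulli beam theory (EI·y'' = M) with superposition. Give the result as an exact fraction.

Load 1 — triangular load w₀=14 kN/m (0→w₀ over full span):
  θ_1 = -w₀(2x(L-x)(L-2x)(x+2L)+x²(L-x)²)/(120LEI) = -14·(2·6·(12-6)·(12-2·6)·(6+2·12)+6²·(12-6)²)/(120·12·100000) = -63/500000 rad
Load 2 — point force P=-16 kN at a=4 m (b=L-a=8):
  θ_2 = Pa²(L-x)(2bL-(3b+a)(L-x))/(2L³EI)  [x>a] = (-16)·4²·(12-6)·(2·8·12-(3·8+4)·(12-6))/(2·12³·100000) = -1/9375 rad
Load 3 — point force P=14 kN at a=8 m (b=L-a=4):
  θ_3 = -Pb²x(2aL-(3a+b)x)/(2L³EI)  [x≤a] = -14·4²·6·(2·8·12-(3·8+4)·6)/(2·12³·100000) = -7/75000 rad
Load 4 — uniform load w=17 kN/m over full span:
  θ_4 = -wx(L-x)(L-2x)/(12EI) = -17·6·(12-6)·(12-2·6)/(12·100000) = 0 rad
Superposition: θ = Σ θ_i = -163/500000 rad ≈ -0.000326 rad

θ(6) = -163/500000 rad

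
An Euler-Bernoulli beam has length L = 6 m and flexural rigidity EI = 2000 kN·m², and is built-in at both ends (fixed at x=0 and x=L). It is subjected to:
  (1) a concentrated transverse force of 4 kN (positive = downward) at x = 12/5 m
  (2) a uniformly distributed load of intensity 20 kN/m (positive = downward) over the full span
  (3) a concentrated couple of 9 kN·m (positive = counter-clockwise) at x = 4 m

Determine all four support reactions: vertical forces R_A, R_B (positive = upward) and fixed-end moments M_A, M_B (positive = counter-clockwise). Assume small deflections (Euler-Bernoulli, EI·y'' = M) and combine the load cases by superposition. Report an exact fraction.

R_A = 8074/125 kN, M_A = 8307/125 kN·m, R_B = 7426/125 kN, M_B = -7788/125 kN·m

Load 1 — point force P=4 kN at a=12/5 m (b=L-a=18/5):
  R_A = Pb²(3a+b)/L³ = 4·(18/5)²·(3·(12/5)+(18/5))/6³ = 324/125 kN
  M_A = Pab²/L² = 4·(12/5)·(18/5)²/6² = 432/125 kN·m
  R_B = Pa²(a+3b)/L³ = 4·(12/5)²·((12/5)+3·(18/5))/6³ = 176/125 kN
  M_B = -Pa²b/L² = -4·(12/5)²·(18/5)/6² = -288/125 kN·m
Load 2 — uniform load w=20 kN/m over full span:
  R_A = wL/2 = 20·6/2 = 60 kN
  M_A = wL²/12 = 20·6²/12 = 60 kN·m
  R_B = wL/2 = 20·6/2 = 60 kN
  M_B = -wL²/12 = -20·6²/12 = -60 kN·m
Load 3 — applied couple M₀=9 kN·m at a=4 m (b=L-a=2):
  R_A = 6M₀ab/L³ = 6·9·4·2/6³ = 2 kN
  M_A = M₀b(2a-b)/L² = 9·2·(2·4-2)/6² = 3 kN·m
  R_B = -6M₀ab/L³ = -6·9·4·2/6³ = -2 kN
  M_B = M₀a(2b-a)/L² = 9·4·(2·2-4)/6² = 0 kN·m
Superposition: R_A = 8074/125 kN, M_A = 8307/125 kN·m, R_B = 7426/125 kN, M_B = -7788/125 kN·m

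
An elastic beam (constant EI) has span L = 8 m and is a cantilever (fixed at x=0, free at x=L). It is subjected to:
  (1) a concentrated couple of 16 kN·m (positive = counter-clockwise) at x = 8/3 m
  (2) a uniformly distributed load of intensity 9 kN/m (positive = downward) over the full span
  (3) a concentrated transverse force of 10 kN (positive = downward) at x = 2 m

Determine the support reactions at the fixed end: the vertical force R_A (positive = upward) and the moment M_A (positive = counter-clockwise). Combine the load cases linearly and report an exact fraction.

R_A = 82 kN, M_A = 292 kN·m

Load 1 — applied couple M₀=16 kN·m at a=8/3 m (b=L-a=16/3):
  R_A = 0 kN
  M_A = -M₀ = -16 kN·m
Load 2 — uniform load w=9 kN/m over full span:
  R_A = wL = 9·8 = 72 kN
  M_A = wL²/2 = 9·8²/2 = 288 kN·m
Load 3 — point force P=10 kN at a=2 m (b=L-a=6):
  R_A = P = 10 kN
  M_A = Pa = 10·2 = 20 kN·m
Superposition: R_A = 82 kN, M_A = 292 kN·m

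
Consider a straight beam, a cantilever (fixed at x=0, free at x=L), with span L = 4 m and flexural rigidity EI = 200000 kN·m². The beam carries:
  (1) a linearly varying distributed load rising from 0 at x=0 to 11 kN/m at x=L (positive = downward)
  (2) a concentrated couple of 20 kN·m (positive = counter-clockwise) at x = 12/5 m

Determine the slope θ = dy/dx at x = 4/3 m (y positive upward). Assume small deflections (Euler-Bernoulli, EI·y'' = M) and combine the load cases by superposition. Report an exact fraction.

Load 1 — triangular load w₀=11 kN/m (0→w₀ over full span):
  θ_1 = (w₀Lx²/4-w₀L²x/3-w₀x⁴/(24L))/EI = (11·4·(4/3)²/4-11·4²·(4/3)/3-11·(4/3)⁴/(24·4))/200000 = -1793/6075000 rad
Load 2 — applied couple M₀=20 kN·m at a=12/5 m (b=L-a=8/5):
  θ_2 = M₀x/EI  [x≤a] = 20·(4/3)/200000 = 1/7500 rad
Superposition: θ = Σ θ_i = -983/6075000 rad ≈ -0.000162 rad

θ(4/3) = -983/6075000 rad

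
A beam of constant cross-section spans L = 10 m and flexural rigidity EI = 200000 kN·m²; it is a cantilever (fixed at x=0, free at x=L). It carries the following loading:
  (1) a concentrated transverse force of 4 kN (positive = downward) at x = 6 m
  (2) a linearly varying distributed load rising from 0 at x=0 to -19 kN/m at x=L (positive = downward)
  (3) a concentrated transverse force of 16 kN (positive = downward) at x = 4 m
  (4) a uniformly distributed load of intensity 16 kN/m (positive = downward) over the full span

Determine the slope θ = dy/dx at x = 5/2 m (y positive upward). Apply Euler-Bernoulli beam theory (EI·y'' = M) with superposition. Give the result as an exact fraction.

θ(5/2) = -62917/30720000 rad

Load 1 — point force P=4 kN at a=6 m (b=L-a=4):
  θ_1 = -Px(2a-x)/(2EI)  [x≤a] = -4·(5/2)·(2·6-(5/2))/(2·200000) = -19/80000 rad
Load 2 — triangular load w₀=-19 kN/m (0→w₀ over full span):
  θ_2 = (w₀Lx²/4-w₀L²x/3-w₀x⁴/(24L))/EI = ((-19)·10·(5/2)²/4-(-19)·10²·(5/2)/3-(-19)·(5/2)⁴/(24·10))/200000 = 2641/409600 rad
Load 3 — point force P=16 kN at a=4 m (b=L-a=6):
  θ_3 = -Px(2a-x)/(2EI)  [x≤a] = -16·(5/2)·(2·4-(5/2))/(2·200000) = -11/20000 rad
Load 4 — uniform load w=16 kN/m over full span:
  θ_4 = -wx(x²-3Lx+3L²)/(6EI) = -16·(5/2)·((5/2)²-3·10·(5/2)+3·10²)/(6·200000) = -37/4800 rad
Superposition: θ = Σ θ_i = -62917/30720000 rad ≈ -0.002048 rad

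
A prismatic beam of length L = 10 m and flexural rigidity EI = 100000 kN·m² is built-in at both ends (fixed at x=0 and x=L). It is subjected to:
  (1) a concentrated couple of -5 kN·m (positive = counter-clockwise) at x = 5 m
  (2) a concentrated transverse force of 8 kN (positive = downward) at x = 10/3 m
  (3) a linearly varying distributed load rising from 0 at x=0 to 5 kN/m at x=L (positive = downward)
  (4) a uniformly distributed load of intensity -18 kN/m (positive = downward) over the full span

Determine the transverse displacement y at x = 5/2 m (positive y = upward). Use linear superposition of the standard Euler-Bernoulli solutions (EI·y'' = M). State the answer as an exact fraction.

y(5/2) = 2801/1327104 m

Load 1 — applied couple M₀=-5 kN·m at a=5 m (b=L-a=5):
  y_1 = (R_Ax³/6 - M_Ax²/2)/EI  [x≤a] with R_A=-3/4, M_A=-5/4 = ((-3/4)·(5/2)³/6 - (-5/4)·(5/2)²/2)/100000 = 1/51200 m
Load 2 — point force P=8 kN at a=10/3 m (b=L-a=20/3):
  y_2 = -Pb²x²(3aL-(3a+b)x)/(6L³EI)  [x≤a] = -8·(20/3)²·(5/2)²·(3·(10/3)·10-(3·(10/3)+(20/3))·(5/2))/(6·10³·100000) = -7/32400 m
Load 3 — triangular load w₀=5 kN/m (0→w₀ over full span):
  y_3 = -w₀x²(L-x)²(x+2L)/(120LEI) = -5·(5/2)²·(10-(5/2))²·((5/2)+2·10)/(120·10·100000) = -27/81920 m
Load 4 — uniform load w=-18 kN/m over full span:
  y_4 = -wx²(L-x)²/(24EI) = -(-18)·(5/2)²·(10-(5/2))²/(24·100000) = 27/10240 m
Superposition: y = Σ y_i = 2801/1327104 m ≈ 0.002111 m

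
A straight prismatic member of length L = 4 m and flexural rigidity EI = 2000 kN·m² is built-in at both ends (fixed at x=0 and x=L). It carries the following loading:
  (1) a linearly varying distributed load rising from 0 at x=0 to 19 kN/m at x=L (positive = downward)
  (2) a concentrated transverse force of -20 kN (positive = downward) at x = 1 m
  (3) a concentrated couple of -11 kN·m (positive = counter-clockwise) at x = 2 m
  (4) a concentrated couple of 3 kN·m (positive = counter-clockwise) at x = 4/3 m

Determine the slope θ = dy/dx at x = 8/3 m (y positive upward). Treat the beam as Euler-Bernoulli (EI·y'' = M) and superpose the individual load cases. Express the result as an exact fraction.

Load 1 — triangular load w₀=19 kN/m (0→w₀ over full span):
  θ_1 = -w₀(2x(L-x)(L-2x)(x+2L)+x²(L-x)²)/(120LEI) = -19·(2·(8/3)·(4-(8/3))·(4-2·(8/3))·((8/3)+2·4)+(8/3)²·(4-(8/3))²)/(120·4·2000) = 266/151875 rad
Load 2 — point force P=-20 kN at a=1 m (b=L-a=3):
  θ_2 = Pa²(L-x)(2bL-(3b+a)(L-x))/(2L³EI)  [x>a] = (-20)·1²·(4-(8/3))·(2·3·4-(3·3+1)·(4-(8/3)))/(2·4³·2000) = -1/900 rad
Load 3 — applied couple M₀=-11 kN·m at a=2 m (b=L-a=2):
  θ_3 = (R_Ax²/2 - M_Ax - M₀(x-a))/EI  [x>a] with R_A=-33/8, M_A=-11/4 = ((-33/8)·(8/3)²/2 - (-11/4)·(8/3) - (-11)·((8/3)-2))/2000 = 0 rad
Load 4 — applied couple M₀=3 kN·m at a=4/3 m (b=L-a=8/3):
  θ_4 = (R_Ax²/2 - M_Ax - M₀(x-a))/EI  [x>a] with R_A=1, M_A=0 = (1·(8/3)²/2 - 0·(8/3) - 3·((8/3)-(4/3)))/2000 = -1/4500 rad
Superposition: θ = Σ θ_i = 127/303750 rad ≈ 0.000418 rad

θ(8/3) = 127/303750 rad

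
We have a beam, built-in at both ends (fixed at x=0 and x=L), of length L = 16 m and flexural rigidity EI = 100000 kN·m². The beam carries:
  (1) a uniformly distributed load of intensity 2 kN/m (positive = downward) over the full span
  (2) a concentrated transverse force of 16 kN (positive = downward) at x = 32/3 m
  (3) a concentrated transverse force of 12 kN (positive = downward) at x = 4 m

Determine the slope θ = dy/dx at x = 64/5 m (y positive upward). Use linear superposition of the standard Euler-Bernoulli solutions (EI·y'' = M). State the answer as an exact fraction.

θ(64/5) = 15337/10546875 rad

Load 1 — uniform load w=2 kN/m over full span:
  θ_1 = -wx(L-x)(L-2x)/(12EI) = -2·(64/5)·(16-(64/5))·(16-2·(64/5))/(12·100000) = 256/390625 rad
Load 2 — point force P=16 kN at a=32/3 m (b=L-a=16/3):
  θ_2 = Pa²(L-x)(2bL-(3b+a)(L-x))/(2L³EI)  [x>a] = 16·(32/3)²·(16-(64/5))·(2·(16/3)·16-(3·(16/3)+(32/3))·(16-(64/5)))/(2·16³·100000) = 256/421875 rad
Load 3 — point force P=12 kN at a=4 m (b=L-a=12):
  θ_3 = Pa²(L-x)(2bL-(3b+a)(L-x))/(2L³EI)  [x>a] = 12·4²·(16-(64/5))·(2·12·16-(3·12+4)·(16-(64/5)))/(2·16³·100000) = 3/15625 rad
Superposition: θ = Σ θ_i = 15337/10546875 rad ≈ 0.001454 rad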